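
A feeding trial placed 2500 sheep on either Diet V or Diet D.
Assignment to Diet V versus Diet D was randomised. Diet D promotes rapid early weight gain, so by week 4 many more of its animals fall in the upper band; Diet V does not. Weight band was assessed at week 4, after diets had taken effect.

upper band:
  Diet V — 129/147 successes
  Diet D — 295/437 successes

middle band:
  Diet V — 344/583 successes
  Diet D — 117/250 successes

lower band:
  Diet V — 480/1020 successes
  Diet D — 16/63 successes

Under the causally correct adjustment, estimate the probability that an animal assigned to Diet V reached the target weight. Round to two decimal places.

0.54

Week-4 weight band lies on the pathway diet → week-4 weight band → outcome, so adjusting for it blocks the indirect effect. For the total causal effect of diet, use the unadjusted pooled rates.
So P(outcome | do(Diet V)) is just the pooled rate for Diet V: 953/1750 = 0.545.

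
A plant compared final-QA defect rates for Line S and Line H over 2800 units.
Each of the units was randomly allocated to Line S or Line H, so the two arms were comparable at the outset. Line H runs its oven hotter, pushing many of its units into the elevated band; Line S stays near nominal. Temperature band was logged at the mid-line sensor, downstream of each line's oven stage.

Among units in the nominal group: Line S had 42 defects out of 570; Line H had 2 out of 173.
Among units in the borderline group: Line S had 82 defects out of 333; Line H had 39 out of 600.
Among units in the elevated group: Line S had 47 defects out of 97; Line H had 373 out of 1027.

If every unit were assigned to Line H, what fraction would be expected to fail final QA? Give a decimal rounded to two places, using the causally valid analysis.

0.23

The stratified and pooled comparisons disagree (Line H wins within each in-process temperature band; Line S wins overall), so the answer turns on the causal role of in-process temperature band.
Because the line influences in-process temperature band, in-process temperature band is a post-treatment mediator, not a confounder. Stratifying on it would bias the estimate; the causal effect is the crude pooled difference.
So P(outcome | do(Line H)) is just the pooled rate for Line H: 414/1800 = 0.230.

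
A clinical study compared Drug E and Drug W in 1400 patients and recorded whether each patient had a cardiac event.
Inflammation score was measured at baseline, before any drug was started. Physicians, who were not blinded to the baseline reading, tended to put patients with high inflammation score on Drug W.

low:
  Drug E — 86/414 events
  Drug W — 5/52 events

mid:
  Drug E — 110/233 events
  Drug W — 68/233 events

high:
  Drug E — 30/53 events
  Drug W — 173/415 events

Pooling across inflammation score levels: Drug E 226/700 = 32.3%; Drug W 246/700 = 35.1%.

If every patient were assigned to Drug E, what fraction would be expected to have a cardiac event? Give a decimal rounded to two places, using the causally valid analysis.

0.42

Drug W is lower inside every inflammation score stratum but Drug E is lower in aggregate. Whether to stratify depends on how inflammation score relates to the drug.
Nothing the drug does changes inflammation score; the imbalance is an allocation artefact. With inflammation score also predicting the outcome, the pooled figure is confounded, and the within-stratum comparison is the causal one.
Standardising Drug E to the population inflammation score mix: 0.333·86/414 + 0.333·110/233 + 0.334·30/53 = 0.416.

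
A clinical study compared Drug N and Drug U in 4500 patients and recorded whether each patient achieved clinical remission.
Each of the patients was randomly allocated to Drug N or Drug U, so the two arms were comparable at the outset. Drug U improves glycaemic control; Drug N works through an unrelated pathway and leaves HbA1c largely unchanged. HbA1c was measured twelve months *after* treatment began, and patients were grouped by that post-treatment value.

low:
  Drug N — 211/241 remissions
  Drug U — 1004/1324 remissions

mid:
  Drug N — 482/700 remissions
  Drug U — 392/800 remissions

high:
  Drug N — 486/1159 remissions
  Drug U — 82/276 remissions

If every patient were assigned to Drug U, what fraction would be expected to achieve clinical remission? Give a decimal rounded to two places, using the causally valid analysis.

0.62

The stratified and pooled comparisons disagree (Drug N wins within each HbA1c; Drug U wins overall), so the answer turns on the causal role of HbA1c.
Because the drug influences HbA1c, HbA1c is a post-treatment mediator, not a confounder. Stratifying on it would bias the estimate; the causal effect is the crude pooled difference.
So P(outcome | do(Drug U)) is just the pooled rate for Drug U: 1478/2400 = 0.616.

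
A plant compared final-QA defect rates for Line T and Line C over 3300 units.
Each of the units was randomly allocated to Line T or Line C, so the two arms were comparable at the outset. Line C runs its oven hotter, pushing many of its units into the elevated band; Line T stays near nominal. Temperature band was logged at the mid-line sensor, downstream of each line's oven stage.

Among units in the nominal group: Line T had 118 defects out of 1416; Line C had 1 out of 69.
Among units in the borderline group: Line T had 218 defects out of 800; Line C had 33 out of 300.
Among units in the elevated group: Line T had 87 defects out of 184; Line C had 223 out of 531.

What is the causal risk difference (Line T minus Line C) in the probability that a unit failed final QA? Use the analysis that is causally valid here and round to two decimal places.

Within every in-process temperature band level Line C has the lower rate, yet pooled Line T does — Simpson's reversal.
Stratifying would compare lines among units the lines themselves sorted into in-process temperature band groups — a form of selection on an intermediate. The unconditioned pooled rates give the total causal effect.
The causal difference is the pooled difference: 0.176 − 0.286 = -0.109.

-0.11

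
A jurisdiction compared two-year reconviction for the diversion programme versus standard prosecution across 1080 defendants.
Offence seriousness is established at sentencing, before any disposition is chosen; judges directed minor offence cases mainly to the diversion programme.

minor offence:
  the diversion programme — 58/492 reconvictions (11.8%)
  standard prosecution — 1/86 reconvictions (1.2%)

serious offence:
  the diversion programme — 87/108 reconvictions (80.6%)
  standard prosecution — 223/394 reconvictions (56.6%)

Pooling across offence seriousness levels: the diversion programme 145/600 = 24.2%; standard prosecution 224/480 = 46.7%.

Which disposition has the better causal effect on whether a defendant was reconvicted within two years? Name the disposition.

standard prosecution

Since offence seriousness is a pre-existing factor (not a product of the disposition) and it affects the outcome on its own, it is a confounder. The stratified rates, not the pooled rate, identify the causal effect.
Within each level — minor offence: 11.8% vs 1.2%; serious offence: 80.6% vs 56.6% — standard prosecution is lower every time.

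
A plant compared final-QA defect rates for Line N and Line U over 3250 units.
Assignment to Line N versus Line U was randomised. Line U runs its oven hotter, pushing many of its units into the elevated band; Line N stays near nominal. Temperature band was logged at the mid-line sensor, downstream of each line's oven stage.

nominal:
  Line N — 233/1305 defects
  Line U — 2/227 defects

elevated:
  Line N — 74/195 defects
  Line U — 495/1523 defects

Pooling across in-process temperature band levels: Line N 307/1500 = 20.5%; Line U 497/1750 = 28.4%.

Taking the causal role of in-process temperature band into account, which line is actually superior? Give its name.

Line U is lower inside every in-process temperature band stratum but Line N is lower in aggregate. Whether to stratify depends on how in-process temperature band relates to the line.
In-process temperature band here is a post-treatment variable shaped by the line; conditioning on it would introduce bias rather than remove it. The overall comparison is the causal one.
Pooled: Line N 20.5% vs Line U 28.4%; Line N is lower overall.

Line N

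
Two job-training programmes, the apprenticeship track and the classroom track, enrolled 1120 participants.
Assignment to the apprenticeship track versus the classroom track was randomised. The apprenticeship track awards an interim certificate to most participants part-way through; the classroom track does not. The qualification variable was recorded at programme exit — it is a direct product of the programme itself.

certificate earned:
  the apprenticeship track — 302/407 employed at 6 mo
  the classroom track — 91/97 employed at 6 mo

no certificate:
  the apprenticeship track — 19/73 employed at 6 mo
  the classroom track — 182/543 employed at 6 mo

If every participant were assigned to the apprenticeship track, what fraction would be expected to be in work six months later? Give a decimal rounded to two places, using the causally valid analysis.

0.67

The qualification attained during the programme-specific comparison favours the classroom track throughout, but the pooled figures favour the apprenticeship track. The question is whether to condition on qualification attained during the programme.
Qualification attained during the programme here is a post-treatment variable shaped by the programme; conditioning on it would introduce bias rather than remove it. The overall comparison is the causal one.
So P(outcome | do(the apprenticeship track)) is just the pooled rate for the apprenticeship track: 321/480 = 0.669.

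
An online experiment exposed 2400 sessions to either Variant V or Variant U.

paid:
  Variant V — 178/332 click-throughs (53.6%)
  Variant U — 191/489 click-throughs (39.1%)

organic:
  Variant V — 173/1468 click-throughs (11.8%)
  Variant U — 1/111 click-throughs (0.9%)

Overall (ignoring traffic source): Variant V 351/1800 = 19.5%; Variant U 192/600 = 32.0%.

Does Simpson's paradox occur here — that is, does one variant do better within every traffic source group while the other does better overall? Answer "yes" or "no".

Within each traffic source level (paid 53.6% vs 39.1%; organic 11.8% vs 0.9%), Variant V has the higher rate every time. Pooled: 19.5% vs 32.0% — Variant U has the higher rate overall. The two comparisons disagree.

yes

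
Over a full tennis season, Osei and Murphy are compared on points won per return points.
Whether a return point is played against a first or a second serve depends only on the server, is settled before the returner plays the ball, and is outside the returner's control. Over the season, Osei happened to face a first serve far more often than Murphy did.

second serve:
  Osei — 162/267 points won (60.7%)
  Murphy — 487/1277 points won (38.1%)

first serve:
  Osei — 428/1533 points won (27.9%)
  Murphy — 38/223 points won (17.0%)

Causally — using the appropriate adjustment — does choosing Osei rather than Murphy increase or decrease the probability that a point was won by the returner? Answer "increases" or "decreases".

increases

Within every serve type level Osei has the higher rate, yet pooled Murphy does — Simpson's reversal.
Here serve type is a common cause — it drives both which player a case falls under and the outcome. The crude comparison mixes populations; the stratum-specific rates are the causally relevant ones.
Within each level — second serve: 60.7% vs 38.1%; first serve: 27.9% vs 17.0% — Osei is higher every time.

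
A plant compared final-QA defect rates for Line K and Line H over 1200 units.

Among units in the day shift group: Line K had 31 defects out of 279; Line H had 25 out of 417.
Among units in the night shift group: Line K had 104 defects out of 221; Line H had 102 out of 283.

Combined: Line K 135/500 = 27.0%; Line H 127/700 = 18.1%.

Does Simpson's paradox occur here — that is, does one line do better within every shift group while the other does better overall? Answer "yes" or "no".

Within each shift level (day shift 11.1% vs 6.0%; night shift 47.1% vs 36.0%), Line H has the lower rate every time. Pooled: 27.0% vs 18.1% — Line H has the lower rate overall. They agree.

no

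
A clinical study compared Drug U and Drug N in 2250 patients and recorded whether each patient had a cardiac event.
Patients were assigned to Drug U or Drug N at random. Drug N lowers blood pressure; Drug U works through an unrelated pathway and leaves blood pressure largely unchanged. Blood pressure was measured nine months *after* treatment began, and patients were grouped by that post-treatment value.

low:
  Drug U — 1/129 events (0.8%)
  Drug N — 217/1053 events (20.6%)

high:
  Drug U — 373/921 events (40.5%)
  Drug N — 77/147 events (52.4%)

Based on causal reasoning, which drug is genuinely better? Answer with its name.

Drug N

The distribution of blood pressure is itself part of what the drug does — it is an intermediate outcome. Holding it fixed would remove that part of the effect; the total effect is the pooled difference.
Pooled: Drug U 35.6% vs Drug N 24.5%; Drug N is lower overall.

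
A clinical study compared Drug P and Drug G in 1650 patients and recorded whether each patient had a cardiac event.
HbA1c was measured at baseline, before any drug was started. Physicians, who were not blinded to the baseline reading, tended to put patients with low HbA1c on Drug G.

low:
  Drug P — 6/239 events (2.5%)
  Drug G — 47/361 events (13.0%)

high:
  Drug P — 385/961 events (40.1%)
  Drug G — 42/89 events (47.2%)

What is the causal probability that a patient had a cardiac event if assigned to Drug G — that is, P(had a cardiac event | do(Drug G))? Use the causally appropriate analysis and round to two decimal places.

HbA1c satisfies the back-door criterion: it is not a descendant of the drug, and it blocks the spurious path from drug to outcome. Adjusting for it (i.e., using the within-HbA1c rates) gives the causal effect.
Standardising Drug G to the population HbA1c mix: 0.364·47/361 + 0.636·42/89 = 0.348.

0.35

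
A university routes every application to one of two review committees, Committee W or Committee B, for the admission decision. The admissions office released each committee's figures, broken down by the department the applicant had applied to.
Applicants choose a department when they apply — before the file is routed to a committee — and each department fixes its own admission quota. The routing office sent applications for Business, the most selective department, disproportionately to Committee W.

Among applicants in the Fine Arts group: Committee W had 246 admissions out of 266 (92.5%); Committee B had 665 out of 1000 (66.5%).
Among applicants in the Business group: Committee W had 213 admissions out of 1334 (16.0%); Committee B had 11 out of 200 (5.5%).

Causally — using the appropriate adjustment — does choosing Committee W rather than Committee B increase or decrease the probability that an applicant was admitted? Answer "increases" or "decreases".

increases

Here department is a common cause — it drives both which review committee a case falls under and the outcome. The crude comparison mixes populations; the stratum-specific rates are the causally relevant ones.
Within each level — Fine Arts: 92.5% vs 66.5%; Business: 16.0% vs 5.5% — Committee W is higher every time.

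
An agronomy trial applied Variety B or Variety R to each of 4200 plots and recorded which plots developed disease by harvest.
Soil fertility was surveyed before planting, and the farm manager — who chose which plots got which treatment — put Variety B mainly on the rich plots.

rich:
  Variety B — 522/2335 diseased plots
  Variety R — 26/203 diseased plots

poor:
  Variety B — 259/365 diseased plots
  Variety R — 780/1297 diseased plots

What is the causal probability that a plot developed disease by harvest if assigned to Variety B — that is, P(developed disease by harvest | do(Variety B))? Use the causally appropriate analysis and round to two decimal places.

0.42

Here soil fertility is a common cause — it drives both which variety a case falls under and the outcome. The crude comparison mixes populations; the stratum-specific rates are the causally relevant ones.
Standardising Variety B to the population soil fertility mix: 0.604·522/2335 + 0.396·259/365 = 0.416.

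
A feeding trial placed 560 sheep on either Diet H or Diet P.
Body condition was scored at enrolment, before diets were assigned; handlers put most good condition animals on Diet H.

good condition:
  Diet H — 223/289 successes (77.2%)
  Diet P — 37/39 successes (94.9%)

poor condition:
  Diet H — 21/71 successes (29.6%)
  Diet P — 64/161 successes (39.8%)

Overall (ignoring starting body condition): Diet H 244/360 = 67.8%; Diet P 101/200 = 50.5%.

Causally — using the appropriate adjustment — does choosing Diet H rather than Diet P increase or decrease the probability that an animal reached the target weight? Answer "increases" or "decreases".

Nothing the diet does changes starting body condition; the imbalance is an allocation artefact. With starting body condition also predicting the outcome, the pooled figure is confounded, and the within-stratum comparison is the causal one.
Within each level — good condition: 77.2% vs 94.9%; poor condition: 29.6% vs 39.8% — Diet P is higher every time.

decreases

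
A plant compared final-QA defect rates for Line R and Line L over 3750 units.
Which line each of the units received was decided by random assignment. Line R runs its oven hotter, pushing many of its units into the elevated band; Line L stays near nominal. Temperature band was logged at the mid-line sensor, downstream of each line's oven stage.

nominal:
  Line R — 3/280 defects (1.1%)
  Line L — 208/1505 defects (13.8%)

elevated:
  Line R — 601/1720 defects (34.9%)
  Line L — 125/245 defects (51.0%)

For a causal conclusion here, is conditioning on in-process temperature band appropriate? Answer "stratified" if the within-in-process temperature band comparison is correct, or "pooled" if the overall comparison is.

pooled

The in-process temperature band-specific comparison favours Line R throughout, but the pooled figures favour Line L. The question is whether to condition on in-process temperature band.
The distribution of in-process temperature band is itself part of what the line does — it is an intermediate outcome. Holding it fixed would remove that part of the effect; the total effect is the pooled difference.
Pooled: Line R 30.2% vs Line L 19.0%; Line L is lower overall.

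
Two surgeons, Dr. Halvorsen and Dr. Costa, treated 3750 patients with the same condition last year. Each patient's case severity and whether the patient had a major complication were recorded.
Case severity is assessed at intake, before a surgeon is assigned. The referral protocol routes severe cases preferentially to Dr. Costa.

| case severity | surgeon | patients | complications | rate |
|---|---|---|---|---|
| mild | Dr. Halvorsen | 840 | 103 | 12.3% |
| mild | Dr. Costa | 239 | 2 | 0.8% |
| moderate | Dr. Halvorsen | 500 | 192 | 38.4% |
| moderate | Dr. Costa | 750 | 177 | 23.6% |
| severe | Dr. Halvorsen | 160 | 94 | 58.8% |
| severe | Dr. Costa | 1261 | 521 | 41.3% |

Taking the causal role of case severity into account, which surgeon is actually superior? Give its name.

The stratified and pooled comparisons disagree (Dr. Costa wins within each case severity; Dr. Halvorsen wins overall), so the answer turns on the causal role of case severity.
Case severity differs across surgeons for reasons unrelated to any effect of the surgeon itself, and it separately predicts the outcome — a classic confounder. We must compare within case severity levels.
Within each level — mild: 12.3% vs 0.8%; moderate: 38.4% vs 23.6%; severe: 58.8% vs 41.3% — Dr. Costa is lower every time.

Dr. Costa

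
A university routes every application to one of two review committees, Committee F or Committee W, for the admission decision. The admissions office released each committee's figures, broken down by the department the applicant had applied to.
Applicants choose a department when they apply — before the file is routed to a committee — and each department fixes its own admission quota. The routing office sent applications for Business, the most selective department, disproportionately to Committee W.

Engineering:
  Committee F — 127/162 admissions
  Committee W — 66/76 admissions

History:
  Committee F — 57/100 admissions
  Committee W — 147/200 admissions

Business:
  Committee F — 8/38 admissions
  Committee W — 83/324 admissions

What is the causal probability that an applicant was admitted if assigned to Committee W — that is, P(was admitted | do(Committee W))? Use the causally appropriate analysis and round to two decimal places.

Since department is a pre-existing factor (not a product of the review committee) and it affects the outcome on its own, it is a confounder. The stratified rates, not the pooled rate, identify the causal effect.
Standardising Committee W to the population department mix: 0.264·66/76 + 0.333·147/200 + 0.402·83/324 = 0.578.

0.58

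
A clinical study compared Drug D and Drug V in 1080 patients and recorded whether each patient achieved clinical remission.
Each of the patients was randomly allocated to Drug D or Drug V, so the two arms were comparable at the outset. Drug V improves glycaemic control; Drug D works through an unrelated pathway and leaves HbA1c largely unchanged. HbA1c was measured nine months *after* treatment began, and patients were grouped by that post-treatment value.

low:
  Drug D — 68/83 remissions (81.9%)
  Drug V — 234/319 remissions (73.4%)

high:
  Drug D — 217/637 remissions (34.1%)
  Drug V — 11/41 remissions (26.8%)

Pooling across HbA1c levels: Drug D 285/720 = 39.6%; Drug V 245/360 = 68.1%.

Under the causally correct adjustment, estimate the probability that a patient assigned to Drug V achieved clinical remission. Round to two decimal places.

0.68

Within every HbA1c level Drug D has the higher rate, yet pooled Drug V does — Simpson's reversal.
The distribution of HbA1c is itself part of what the drug does — it is an intermediate outcome. Holding it fixed would remove that part of the effect; the total effect is the pooled difference.
So P(outcome | do(Drug V)) is just the pooled rate for Drug V: 245/360 = 0.681.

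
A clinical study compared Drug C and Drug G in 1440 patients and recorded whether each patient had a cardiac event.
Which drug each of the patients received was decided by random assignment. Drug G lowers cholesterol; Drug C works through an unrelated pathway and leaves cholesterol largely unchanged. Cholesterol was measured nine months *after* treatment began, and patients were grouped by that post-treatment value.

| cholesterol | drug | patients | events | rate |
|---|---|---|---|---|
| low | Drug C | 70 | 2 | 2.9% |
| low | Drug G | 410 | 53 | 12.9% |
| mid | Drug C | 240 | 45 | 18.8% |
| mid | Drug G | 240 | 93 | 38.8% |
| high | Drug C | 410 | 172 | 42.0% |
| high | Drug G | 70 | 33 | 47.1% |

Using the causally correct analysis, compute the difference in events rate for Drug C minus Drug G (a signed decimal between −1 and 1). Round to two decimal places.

+0.06

The cholesterol-specific comparison favours Drug C throughout, but the pooled figures favour Drug G. The question is whether to condition on cholesterol.
Cholesterol lies on the pathway drug → cholesterol → outcome, so adjusting for it blocks the indirect effect. For the total causal effect of drug, use the unadjusted pooled rates.
The causal difference is the pooled difference: 0.304 − 0.249 = +0.056.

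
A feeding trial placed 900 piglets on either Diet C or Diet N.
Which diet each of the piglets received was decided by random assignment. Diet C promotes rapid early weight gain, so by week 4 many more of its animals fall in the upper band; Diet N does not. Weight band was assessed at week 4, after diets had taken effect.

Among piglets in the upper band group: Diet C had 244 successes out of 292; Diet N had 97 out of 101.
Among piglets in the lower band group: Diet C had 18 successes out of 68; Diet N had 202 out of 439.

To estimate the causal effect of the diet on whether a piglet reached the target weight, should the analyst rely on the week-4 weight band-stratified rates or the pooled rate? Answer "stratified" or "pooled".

pooled

Week-4 weight band is recorded after the diet and is itself shifted by it — it sits on the causal path from diet to outcome. Conditioning on a mediator would strip out part of the effect we want; the pooled comparison gives the total causal effect.
Pooled: Diet C 72.8% vs Diet N 55.4%; Diet C is higher overall.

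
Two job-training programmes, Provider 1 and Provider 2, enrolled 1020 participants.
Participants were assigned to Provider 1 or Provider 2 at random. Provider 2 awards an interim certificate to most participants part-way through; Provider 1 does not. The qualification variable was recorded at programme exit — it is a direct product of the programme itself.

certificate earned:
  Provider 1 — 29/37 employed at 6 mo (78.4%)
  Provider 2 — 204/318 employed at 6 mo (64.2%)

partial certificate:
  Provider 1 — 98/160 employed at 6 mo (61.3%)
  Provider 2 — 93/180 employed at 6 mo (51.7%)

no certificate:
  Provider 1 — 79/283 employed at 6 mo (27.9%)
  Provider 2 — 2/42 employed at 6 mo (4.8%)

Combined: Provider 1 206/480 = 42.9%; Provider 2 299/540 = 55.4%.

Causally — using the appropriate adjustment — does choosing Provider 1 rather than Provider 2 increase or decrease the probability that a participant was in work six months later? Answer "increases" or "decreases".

The distribution of qualification attained during the programme is itself part of what the programme does — it is an intermediate outcome. Holding it fixed would remove that part of the effect; the total effect is the pooled difference.
Pooled: Provider 1 42.9% vs Provider 2 55.4%; Provider 2 is higher overall.

decreases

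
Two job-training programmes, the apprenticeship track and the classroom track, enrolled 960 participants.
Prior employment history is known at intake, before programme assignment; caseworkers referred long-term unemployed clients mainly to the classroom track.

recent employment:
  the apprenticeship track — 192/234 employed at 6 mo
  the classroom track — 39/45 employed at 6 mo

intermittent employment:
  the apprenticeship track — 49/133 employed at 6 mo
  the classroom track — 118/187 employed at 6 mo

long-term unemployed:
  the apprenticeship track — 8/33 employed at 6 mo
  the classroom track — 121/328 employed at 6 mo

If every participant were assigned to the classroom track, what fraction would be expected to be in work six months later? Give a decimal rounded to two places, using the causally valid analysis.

The stratified and pooled comparisons disagree (the classroom track wins within each prior employment history; the apprenticeship track wins overall), so the answer turns on the causal role of prior employment history.
Nothing the programme does changes prior employment history; the imbalance is an allocation artefact. With prior employment history also predicting the outcome, the pooled figure is confounded, and the within-stratum comparison is the causal one.
Standardising the classroom track to the population prior employment history mix: 0.291·39/45 + 0.333·118/187 + 0.376·121/328 = 0.601.

0.60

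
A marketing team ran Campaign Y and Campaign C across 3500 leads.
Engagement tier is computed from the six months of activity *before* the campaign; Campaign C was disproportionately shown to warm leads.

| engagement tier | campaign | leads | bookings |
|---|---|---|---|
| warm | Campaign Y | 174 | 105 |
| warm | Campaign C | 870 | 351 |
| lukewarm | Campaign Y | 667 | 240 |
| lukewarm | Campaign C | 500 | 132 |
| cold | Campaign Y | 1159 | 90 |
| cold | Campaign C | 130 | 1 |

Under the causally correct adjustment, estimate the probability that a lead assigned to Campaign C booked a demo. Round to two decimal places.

0.21

The stratified and pooled comparisons disagree (Campaign Y wins within each engagement tier; Campaign C wins overall), so the answer turns on the causal role of engagement tier.
Engagement tier is set before the campaign has any effect — it is not caused by the campaign — and it independently drives the outcome. That makes it a confounder, so the causal comparison is within engagement tier levels.
Standardising Campaign C to the population engagement tier mix: 0.298·351/870 + 0.333·132/500 + 0.368·1/130 = 0.211.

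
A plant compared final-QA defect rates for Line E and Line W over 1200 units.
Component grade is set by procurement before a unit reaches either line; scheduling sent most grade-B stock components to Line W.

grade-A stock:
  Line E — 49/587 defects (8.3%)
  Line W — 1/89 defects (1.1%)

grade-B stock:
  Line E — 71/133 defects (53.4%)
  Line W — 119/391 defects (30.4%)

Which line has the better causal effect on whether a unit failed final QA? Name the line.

Within every component grade level Line W has the lower rate, yet pooled Line E does — Simpson's reversal.
Component grade differs across lines for reasons unrelated to any effect of the line itself, and it separately predicts the outcome — a classic confounder. We must compare within component grade levels.
Within each level — grade-A stock: 8.3% vs 1.1%; grade-B stock: 53.4% vs 30.4% — Line W is lower every time.

Line W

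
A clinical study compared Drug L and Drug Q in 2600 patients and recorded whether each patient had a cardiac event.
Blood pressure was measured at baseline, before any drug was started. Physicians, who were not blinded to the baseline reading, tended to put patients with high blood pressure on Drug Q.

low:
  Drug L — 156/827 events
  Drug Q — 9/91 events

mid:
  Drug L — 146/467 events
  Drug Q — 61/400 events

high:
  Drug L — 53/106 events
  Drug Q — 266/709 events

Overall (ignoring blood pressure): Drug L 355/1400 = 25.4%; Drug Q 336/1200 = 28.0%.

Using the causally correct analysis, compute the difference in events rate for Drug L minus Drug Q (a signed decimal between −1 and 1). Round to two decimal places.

Here blood pressure is a common cause — it drives both which drug a case falls under and the outcome. The crude comparison mixes populations; the stratum-specific rates are the causally relevant ones.
Adjusting over the population distribution of blood pressure: 0.353·(0.189−0.099) + 0.333·(0.313−0.152) + 0.313·(0.500−0.375) = +0.124.

+0.12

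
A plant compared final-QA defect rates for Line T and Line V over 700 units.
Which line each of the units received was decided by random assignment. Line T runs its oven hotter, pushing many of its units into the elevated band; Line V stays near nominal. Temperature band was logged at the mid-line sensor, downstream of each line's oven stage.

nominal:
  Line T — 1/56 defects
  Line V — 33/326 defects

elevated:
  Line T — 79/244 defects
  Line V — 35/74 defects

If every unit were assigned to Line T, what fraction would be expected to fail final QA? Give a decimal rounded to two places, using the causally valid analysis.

0.27

Stratifying would compare lines among units the lines themselves sorted into in-process temperature band groups — a form of selection on an intermediate. The unconditioned pooled rates give the total causal effect.
So P(outcome | do(Line T)) is just the pooled rate for Line T: 80/300 = 0.267.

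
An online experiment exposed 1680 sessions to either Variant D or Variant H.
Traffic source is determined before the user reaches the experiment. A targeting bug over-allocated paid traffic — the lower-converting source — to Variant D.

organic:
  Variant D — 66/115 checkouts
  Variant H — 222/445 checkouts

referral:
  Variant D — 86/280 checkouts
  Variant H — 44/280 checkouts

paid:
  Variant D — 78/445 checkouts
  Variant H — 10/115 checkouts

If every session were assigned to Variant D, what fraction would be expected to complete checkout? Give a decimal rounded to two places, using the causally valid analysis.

The traffic source-specific comparison favours Variant D throughout, but the pooled figures favour Variant H. The question is whether to condition on traffic source.
Traffic source is set before the variant has any effect — it is not caused by the variant — and it independently drives the outcome. That makes it a confounder, so the causal comparison is within traffic source levels.
Standardising Variant D to the population traffic source mix: 0.333·66/115 + 0.333·86/280 + 0.333·78/445 = 0.352.

0.35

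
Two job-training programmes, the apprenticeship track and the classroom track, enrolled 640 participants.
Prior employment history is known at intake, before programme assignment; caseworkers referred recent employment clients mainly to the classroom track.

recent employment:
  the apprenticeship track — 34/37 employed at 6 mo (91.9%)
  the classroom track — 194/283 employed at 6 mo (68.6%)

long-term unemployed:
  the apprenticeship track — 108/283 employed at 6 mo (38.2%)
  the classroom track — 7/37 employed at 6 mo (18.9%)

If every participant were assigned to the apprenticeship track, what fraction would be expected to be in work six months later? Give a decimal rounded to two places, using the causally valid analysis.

0.65

Prior employment history is set before the programme has any effect — it is not caused by the programme — and it independently drives the outcome. That makes it a confounder, so the causal comparison is within prior employment history levels.
Standardising the apprenticeship track to the population prior employment history mix: 0.500·34/37 + 0.500·108/283 = 0.650.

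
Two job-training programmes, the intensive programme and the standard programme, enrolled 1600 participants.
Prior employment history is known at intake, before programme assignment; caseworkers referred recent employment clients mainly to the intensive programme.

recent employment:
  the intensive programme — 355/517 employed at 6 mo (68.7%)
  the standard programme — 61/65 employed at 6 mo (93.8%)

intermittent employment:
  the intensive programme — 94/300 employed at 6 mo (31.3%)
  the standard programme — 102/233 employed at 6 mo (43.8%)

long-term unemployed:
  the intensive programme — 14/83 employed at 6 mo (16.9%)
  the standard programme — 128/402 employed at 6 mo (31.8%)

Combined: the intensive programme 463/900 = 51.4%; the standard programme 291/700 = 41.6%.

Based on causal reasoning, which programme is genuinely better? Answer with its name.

The stratified and pooled comparisons disagree (the standard programme wins within each prior employment history; the intensive programme wins overall), so the answer turns on the causal role of prior employment history.
Prior employment history differs across programmes for reasons unrelated to any effect of the programme itself, and it separately predicts the outcome — a classic confounder. We must compare within prior employment history levels.
Within each level — recent employment: 68.7% vs 93.8%; intermittent employment: 31.3% vs 43.8%; long-term unemployed: 16.9% vs 31.8% — the standard programme is higher every time.

the standard programme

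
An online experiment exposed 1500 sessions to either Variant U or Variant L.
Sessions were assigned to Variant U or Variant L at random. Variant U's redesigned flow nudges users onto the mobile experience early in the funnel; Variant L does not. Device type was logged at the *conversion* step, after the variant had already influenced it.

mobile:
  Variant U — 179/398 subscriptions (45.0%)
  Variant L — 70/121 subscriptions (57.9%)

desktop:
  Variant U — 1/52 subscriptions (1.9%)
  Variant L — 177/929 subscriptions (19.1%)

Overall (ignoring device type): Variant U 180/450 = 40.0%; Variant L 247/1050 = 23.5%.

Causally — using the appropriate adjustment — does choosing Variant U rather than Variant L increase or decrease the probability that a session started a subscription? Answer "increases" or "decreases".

increases

Device type here is a post-treatment variable shaped by the variant; conditioning on it would introduce bias rather than remove it. The overall comparison is the causal one.
Pooled: Variant U 40.0% vs Variant L 23.5%; Variant U is higher overall.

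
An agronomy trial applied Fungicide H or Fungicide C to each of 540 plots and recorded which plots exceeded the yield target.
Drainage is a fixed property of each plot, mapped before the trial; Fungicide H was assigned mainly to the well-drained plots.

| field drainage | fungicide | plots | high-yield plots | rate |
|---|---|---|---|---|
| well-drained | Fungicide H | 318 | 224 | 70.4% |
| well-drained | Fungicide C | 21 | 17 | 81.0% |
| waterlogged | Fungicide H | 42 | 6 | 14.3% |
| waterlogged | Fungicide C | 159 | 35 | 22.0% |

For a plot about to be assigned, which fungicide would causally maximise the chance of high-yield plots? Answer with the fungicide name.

Fungicide C

Fungicide C is higher inside every field drainage stratum but Fungicide H is higher in aggregate. Whether to stratify depends on how field drainage relates to the fungicide.
Since field drainage is a pre-existing factor (not a product of the fungicide) and it affects the outcome on its own, it is a confounder. The stratified rates, not the pooled rate, identify the causal effect.
Within each level — well-drained: 70.4% vs 81.0%; waterlogged: 14.3% vs 22.0% — Fungicide C is higher every time.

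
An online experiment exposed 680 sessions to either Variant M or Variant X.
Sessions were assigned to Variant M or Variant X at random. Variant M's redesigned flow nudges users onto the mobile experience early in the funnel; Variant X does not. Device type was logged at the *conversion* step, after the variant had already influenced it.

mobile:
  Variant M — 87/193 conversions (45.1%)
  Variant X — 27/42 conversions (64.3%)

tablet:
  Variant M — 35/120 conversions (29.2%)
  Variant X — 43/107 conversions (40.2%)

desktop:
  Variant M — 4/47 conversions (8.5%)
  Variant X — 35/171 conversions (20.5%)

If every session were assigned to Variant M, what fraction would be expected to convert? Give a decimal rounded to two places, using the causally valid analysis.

0.35

Because the variant influences device type, device type is a post-treatment mediator, not a confounder. Stratifying on it would bias the estimate; the causal effect is the crude pooled difference.
So P(outcome | do(Variant M)) is just the pooled rate for Variant M: 126/360 = 0.350.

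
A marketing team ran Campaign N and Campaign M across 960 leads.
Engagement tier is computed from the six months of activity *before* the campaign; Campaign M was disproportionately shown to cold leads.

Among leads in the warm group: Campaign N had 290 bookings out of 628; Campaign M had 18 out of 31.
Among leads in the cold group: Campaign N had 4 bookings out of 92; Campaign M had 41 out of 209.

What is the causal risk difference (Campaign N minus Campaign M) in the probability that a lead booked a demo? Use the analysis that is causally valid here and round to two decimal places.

Nothing the campaign does changes engagement tier; the imbalance is an allocation artefact. With engagement tier also predicting the outcome, the pooled figure is confounded, and the within-stratum comparison is the causal one.
Adjusting over the population distribution of engagement tier: 0.686·(0.462−0.581) + 0.314·(0.043−0.196) = -0.129.

-0.13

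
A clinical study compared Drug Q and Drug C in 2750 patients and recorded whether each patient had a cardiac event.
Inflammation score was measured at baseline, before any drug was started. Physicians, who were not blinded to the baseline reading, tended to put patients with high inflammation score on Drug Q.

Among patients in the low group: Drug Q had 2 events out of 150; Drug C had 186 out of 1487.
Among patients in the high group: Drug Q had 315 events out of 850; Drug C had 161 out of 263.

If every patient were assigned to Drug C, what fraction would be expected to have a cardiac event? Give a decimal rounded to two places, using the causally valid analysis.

0.32

Within every inflammation score level Drug Q has the lower rate, yet pooled Drug C does — Simpson's reversal.
Since inflammation score is a pre-existing factor (not a product of the drug) and it affects the outcome on its own, it is a confounder. The stratified rates, not the pooled rate, identify the causal effect.
Standardising Drug C to the population inflammation score mix: 0.595·186/1487 + 0.405·161/263 = 0.322.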